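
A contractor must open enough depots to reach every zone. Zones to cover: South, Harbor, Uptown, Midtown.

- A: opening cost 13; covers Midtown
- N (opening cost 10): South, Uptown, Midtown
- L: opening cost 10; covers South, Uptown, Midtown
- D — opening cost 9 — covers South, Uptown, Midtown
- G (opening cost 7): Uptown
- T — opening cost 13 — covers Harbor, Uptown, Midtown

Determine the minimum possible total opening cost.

This is an integer covering problem.
Choose D and T: together they cover South, Harbor, Uptown, Midtown — every zone.
Total opening cost: 9 + 13 = 22.
No cover costs less than 22.

22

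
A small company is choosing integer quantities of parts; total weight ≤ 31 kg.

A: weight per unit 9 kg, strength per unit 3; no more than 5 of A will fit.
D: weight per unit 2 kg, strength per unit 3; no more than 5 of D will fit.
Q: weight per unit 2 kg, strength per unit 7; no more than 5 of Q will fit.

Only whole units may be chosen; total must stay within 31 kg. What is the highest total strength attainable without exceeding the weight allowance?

53

Take 1×A, 5×D, and 5×Q: weight 29 ≤ 31, strength 1·3 + 5·3 + 5·7 = 53.
Q has the best ratio (7/2) and is taken to its limit of 5; remaining capacity is filled optimally with the others.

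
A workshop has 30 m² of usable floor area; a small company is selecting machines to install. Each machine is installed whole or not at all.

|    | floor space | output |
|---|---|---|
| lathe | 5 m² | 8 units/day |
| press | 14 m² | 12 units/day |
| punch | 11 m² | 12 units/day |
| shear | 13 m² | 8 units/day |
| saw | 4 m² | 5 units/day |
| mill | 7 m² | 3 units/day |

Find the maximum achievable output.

32

Allowing fractional choices, the relaxed optimum would be about 33.6, but machines are indivisible.
press + punch + saw: floor space 14 + 11 + 4 = 29 ≤ 30, output 12 + 12 + 5 = 29.
lathe + press + punch: floor space 5 + 14 + 11 = 30 ≤ 30, output 8 + 12 + 12 = 32.
Best is lathe, press, and punch with total output 32.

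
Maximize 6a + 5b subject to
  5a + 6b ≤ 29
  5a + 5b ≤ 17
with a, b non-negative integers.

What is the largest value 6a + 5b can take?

18

Relaxing integrality, the LP optimum is 20.40 at (a,b) = (3.4, 0), which is not an integer point.
(a,b)=(3,0): 5·3+6·0=15≤29, 5·3+5·0=15≤17, objective 18.
(a,b)=(2,1): 5·2+6·1=16≤29, 5·2+5·1=15≤17, objective 17.
No feasible integer point exceeds 18.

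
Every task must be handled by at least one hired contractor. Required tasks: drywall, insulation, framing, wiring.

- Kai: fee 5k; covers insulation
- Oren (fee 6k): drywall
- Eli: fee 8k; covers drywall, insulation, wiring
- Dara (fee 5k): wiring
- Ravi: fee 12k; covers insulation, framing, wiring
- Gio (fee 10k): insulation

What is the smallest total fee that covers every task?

This is a weighted set-cover instance.
The greedy cost-per-new-task heuristic would pick Eli and Ravi for 20, but a cheaper cover exists.
Choose Oren and Ravi: together they cover drywall, insulation, framing, wiring — every task.
Total fee: 6 + 12 = 18.
No cover costs less than 18.

18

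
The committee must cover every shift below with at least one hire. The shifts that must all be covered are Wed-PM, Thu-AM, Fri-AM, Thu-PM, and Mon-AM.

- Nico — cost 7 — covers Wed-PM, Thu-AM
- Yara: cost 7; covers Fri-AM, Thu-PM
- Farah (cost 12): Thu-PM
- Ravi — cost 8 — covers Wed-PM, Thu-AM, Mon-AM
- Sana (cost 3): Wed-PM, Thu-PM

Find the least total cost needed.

15

The greedy cost-per-new-shift heuristic would pick Sana, Ravi, and Yara for 18, but a cheaper cover exists.
Choose Yara and Ravi: together they cover Wed-PM, Thu-AM, Fri-AM, Thu-PM, Mon-AM — every shift.
Total cost: 7 + 8 = 15.
No cover costs less than 15.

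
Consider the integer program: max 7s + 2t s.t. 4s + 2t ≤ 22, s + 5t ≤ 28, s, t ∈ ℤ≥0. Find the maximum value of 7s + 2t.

37

(s,t)=(5,1) is feasible, giving 37.
(s,t)=(5,0) is feasible, giving 35.
(s,t)=(4,2) is feasible, giving 32.
Maximum is 37 at (s,t)=(5,1).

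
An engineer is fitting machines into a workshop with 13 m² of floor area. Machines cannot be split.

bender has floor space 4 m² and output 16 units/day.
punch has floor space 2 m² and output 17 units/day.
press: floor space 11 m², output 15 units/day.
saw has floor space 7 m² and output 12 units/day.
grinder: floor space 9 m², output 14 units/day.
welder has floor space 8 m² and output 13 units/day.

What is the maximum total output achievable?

bender + punch: floor space 4 + 2 = 6 ≤ 13, output 16 + 17 = 33.
punch + press: floor space 2 + 11 = 13 ≤ 13, output 17 + 15 = 32.
bender + punch + saw: floor space 4 + 2 + 7 = 13 ≤ 13, output 16 + 17 + 12 = 45.
Best is bender, punch, and saw with total output 45.

45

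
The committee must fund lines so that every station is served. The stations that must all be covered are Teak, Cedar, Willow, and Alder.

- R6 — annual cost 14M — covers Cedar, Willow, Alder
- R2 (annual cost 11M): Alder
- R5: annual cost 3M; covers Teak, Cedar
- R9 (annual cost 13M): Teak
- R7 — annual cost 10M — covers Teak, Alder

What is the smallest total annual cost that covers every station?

17

Choose R6 and R5: together they cover Teak, Cedar, Willow, Alder — every station.
Total annual cost: 14 + 3 = 17.
No cover costs less than 17.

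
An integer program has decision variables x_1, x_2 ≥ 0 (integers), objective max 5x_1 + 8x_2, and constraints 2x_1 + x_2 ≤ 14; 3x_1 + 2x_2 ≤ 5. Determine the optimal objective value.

16

(x_1,x_2)=(0,2): 2·0+1·2=2≤14, 3·0+2·2=4≤5, objective 16.
(x_1,x_2)=(1,1): 2·1+1·1=3≤14, 3·1+2·1=5≤5, objective 13.
(x_1,x_2)=(0,1): 2·0+1·1=1≤14, 3·0+2·1=2≤5, objective 8.
No feasible integer point exceeds 16.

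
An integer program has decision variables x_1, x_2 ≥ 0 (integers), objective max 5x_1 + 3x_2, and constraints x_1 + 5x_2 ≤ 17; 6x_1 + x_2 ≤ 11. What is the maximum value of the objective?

14

Relaxing integrality, the LP optimum is 15.97 at (x_1,x_2) = (1.31, 3.14), which is not an integer point.
(x_1,x_2)=(1,3): 1·1+5·3=16≤17, 6·1+1·3=9≤11, objective 14.
(x_1,x_2)=(1,2): 1·1+5·2=11≤17, 6·1+1·2=8≤11, objective 11.
(x_1,x_2)=(0,3): 1·0+5·3=15≤17, 6·0+1·3=3≤11, objective 9.
Maximum is 14 at (x_1,x_2)=(1,3).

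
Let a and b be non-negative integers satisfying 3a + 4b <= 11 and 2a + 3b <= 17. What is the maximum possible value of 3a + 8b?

19

(a,b)=(1,2): 3·1+4·2=11≤11, 2·1+3·2=8≤17, objective 19.
(a,b)=(0,2): 3·0+4·2=8≤11, 2·0+3·2=6≤17, objective 16.
(a,b)=(2,1): 3·2+4·1=10≤11, 2·2+3·1=7≤17, objective 14.
The best lattice point is (1,2), giving 19.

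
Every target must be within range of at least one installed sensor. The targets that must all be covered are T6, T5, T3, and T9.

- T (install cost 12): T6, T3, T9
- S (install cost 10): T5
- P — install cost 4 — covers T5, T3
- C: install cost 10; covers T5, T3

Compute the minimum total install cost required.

16

Choose T and P: together they cover T6, T5, T3, T9 — every target.
Total install cost: 12 + 4 = 16.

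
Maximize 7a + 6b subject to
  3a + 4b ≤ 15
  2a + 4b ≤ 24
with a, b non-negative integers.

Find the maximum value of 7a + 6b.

35

(a,b)=(5,0): 3·5+4·0=15≤15, 2·5+4·0=10≤24, objective 35.
(a,b)=(4,0): 3·4+4·0=12≤15, 2·4+4·0=8≤24, objective 28.
Maximum is 35 at (a,b)=(5,0).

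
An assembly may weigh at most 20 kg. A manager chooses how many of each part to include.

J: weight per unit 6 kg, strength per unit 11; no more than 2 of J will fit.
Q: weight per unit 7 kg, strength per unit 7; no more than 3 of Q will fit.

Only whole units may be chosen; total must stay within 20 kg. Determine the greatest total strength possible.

J has the best ratio (11/6); taking only J gives at most 2×11 = 22 (stopped by the supply cap of 2).
Mixing does better — 2×J and 1×Q: weight 19 ≤ 20, strength 2·11 + 1·7 = 29.

29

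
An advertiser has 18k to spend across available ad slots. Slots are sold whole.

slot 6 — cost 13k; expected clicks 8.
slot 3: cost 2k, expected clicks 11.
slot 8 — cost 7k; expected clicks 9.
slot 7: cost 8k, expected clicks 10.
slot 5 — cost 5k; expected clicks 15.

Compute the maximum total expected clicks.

36

Take slot 3, slot 7, and slot 5: cost 2 + 8 + 5 = 15 ≤ 18, expected clicks 11 + 10 + 15 = 36.
No other feasible combination does better.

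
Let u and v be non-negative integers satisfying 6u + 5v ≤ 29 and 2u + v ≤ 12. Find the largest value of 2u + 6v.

30

Relaxing integrality, the LP optimum is 34.80 at (u,v) = (0, 5.8), which is not an integer point.
(u,v)=(0,5): 6·0+5·5=25≤29, 2·0+1·5=5≤12, objective 30.
(u,v)=(1,4): 6·1+5·4=26≤29, 2·1+1·4=6≤12, objective 26.
(u,v)=(0,4): 6·0+5·4=20≤29, 2·0+1·4=4≤12, objective 24.
No feasible integer point exceeds 30.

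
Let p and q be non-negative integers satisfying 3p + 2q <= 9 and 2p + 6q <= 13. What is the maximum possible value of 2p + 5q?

10

The continuous relaxation peaks at (2, 1.5) with value 11.50; rounding to a feasible lattice point costs some objective.
(p,q)=(0,2): 3·0+2·2=4≤9, 2·0+6·2=12≤13, objective 10.
(p,q)=(2,1): 3·2+2·1=8≤9, 2·2+6·1=10≤13, objective 9.
(p,q)=(1,1): 3·1+2·1=5≤9, 2·1+6·1=8≤13, objective 7.
(p,q)=(3,0): 3·3+2·0=9≤9, 2·3+6·0=6≤13, objective 6.
Maximum is 10 at (p,q)=(0,2).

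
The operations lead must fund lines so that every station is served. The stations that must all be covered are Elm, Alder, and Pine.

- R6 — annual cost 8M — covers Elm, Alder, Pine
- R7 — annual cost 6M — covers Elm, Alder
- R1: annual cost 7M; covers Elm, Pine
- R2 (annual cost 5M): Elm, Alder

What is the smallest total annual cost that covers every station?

8

R6 alone covers Elm, Alder, Pine — every station.
Total annual cost: 8.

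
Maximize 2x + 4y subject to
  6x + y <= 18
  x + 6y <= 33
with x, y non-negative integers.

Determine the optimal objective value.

The continuous relaxation peaks at (2.14, 5.14) with value 24.86; rounding to a feasible lattice point costs some objective.
(x,y)=(2,5): 6·2+1·5=17≤18, 1·2+6·5=32≤33, objective 24.
(x,y)=(1,5): 6·1+1·5=11≤18, 1·1+6·5=31≤33, objective 22.
(x,y)=(2,4): 6·2+1·4=16≤18, 1·2+6·4=26≤33, objective 20.
Maximum is 24 at (x,y)=(2,5).

24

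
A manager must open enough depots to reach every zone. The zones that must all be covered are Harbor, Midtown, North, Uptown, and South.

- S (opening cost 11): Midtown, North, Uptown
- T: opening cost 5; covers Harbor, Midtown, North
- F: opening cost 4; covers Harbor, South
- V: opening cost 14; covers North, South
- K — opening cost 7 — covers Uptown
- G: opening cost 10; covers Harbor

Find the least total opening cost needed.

This is a weighted set-cover instance.
The greedy cost-per-new-zone heuristic would pick T, F, and K for 16, but a cheaper cover exists.
Choose S and F: together they cover Harbor, Midtown, North, Uptown, South — every zone.
Total opening cost: 11 + 4 = 15.
No cover costs less than 15.

15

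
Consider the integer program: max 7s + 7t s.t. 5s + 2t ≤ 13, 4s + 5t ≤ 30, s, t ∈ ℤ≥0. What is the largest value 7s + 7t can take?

The continuous relaxation peaks at (0.294, 5.76) with value 42.41; rounding to a feasible lattice point costs some objective.
(s,t)=(0,6): 5·0+2·6=12≤13, 4·0+5·6=30≤30, objective 42.
(s,t)=(1,4): 5·1+2·4=13≤13, 4·1+5·4=24≤30, objective 35.
(s,t)=(0,5): 5·0+2·5=10≤13, 4·0+5·5=25≤30, objective 35.
Maximum is 42 at (s,t)=(0,6).

42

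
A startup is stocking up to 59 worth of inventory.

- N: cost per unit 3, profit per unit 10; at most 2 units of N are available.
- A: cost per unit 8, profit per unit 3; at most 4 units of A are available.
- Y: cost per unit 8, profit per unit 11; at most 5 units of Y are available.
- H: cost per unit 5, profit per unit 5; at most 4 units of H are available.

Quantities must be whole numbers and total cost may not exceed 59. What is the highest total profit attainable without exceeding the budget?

85

2×N, 4×Y, and 4×H: cost 58 ≤ 59, profit 2·10 + 4·11 + 4·5 = 84.
2×N, 5×Y, and 2×H: cost 56 ≤ 59, profit 2·10 + 5·11 + 2·5 = 85.
Best is 85.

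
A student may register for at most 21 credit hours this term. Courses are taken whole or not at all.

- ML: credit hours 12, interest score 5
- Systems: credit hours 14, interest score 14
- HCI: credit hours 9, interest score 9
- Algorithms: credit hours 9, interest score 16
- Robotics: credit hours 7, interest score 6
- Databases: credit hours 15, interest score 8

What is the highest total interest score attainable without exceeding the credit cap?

Allowing fractional choices, the relaxed optimum would be about 28.0, but courses are indivisible.
HCI + Algorithms: credit hours 9 + 9 = 18 ≤ 21, interest score 9 + 16 = 25.
Algorithms + Robotics: credit hours 9 + 7 = 16 ≤ 21, interest score 16 + 6 = 22.
Best is HCI and Algorithms with total interest score 25.

25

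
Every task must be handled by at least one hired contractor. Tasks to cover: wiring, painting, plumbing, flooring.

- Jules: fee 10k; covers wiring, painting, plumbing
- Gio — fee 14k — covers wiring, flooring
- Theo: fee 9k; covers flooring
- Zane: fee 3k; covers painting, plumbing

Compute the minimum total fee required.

17

Choose Gio and Zane: together they cover wiring, painting, plumbing, flooring — every task.
Total fee: 14 + 3 = 17.
No cover costs less than 17.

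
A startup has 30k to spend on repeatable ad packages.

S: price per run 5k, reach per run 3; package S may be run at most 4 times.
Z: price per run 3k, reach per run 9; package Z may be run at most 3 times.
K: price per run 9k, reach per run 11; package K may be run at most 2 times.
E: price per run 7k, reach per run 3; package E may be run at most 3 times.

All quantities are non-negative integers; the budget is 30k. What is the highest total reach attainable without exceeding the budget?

Z has the best ratio (9/3); taking only Z gives at most 3×9 = 27 (stopped by the supply cap of 3).
Mixing does better — 3×Z and 2×K: price 27 ≤ 30, reach 3·9 + 2·11 = 49.

49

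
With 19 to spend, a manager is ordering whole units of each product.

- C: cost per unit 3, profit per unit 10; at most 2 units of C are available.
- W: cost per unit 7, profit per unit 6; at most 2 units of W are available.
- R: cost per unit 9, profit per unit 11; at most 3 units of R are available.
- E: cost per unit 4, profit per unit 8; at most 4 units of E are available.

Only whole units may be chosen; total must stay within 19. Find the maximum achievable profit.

1×C and 4×E: cost 19 ≤ 19, profit 1·10 + 4·8 = 42.
2×C and 3×E: cost 18 ≤ 19, profit 2·10 + 3·8 = 44.
Best is 44.

44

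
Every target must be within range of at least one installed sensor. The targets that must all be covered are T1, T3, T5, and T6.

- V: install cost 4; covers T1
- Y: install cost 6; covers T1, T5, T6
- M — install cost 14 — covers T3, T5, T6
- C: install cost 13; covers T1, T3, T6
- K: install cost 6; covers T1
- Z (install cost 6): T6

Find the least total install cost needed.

18

This is a weighted set-cover instance.
The greedy cost-per-new-target heuristic would pick Y and C for 19, but a cheaper cover exists.
Choose V and M: together they cover T1, T3, T5, T6 — every target.
Total install cost: 4 + 14 = 18.
No cover costs less than 18.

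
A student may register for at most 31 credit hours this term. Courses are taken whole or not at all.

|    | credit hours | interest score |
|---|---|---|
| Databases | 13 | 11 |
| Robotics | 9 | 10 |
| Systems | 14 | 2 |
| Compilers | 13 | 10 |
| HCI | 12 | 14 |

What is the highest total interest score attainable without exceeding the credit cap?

Take Databases and HCI: credit hours 13 + 12 = 25 ≤ 31, interest score 11 + 14 = 25.
No other feasible combination does better.

25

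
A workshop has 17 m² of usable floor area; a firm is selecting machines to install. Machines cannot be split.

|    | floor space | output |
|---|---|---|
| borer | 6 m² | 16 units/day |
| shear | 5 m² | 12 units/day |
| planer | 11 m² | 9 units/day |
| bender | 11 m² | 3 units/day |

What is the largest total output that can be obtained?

Take borer and shear: floor space 6 + 5 = 11 ≤ 17, output 16 + 12 = 28.
No other feasible combination does better.

28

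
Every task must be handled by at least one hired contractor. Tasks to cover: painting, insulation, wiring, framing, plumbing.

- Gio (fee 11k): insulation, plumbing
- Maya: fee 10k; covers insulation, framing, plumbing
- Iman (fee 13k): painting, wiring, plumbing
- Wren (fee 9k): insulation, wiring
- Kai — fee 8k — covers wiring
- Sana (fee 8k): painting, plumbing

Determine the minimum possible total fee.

23

Choose Maya and Iman: together they cover painting, insulation, wiring, framing, plumbing — every task.
Total fee: 10 + 13 = 23.
No cover costs less than 23.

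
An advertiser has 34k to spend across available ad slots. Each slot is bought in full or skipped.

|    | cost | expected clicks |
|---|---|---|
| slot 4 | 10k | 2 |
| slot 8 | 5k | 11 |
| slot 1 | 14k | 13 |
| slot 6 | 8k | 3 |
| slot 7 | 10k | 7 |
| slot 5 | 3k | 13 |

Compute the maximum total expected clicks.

44

slot 4 + slot 8 + slot 1 + slot 5: cost 10 + 5 + 14 + 3 = 32 ≤ 34, expected clicks 2 + 11 + 13 + 13 = 39.
slot 8 + slot 1 + slot 6 + slot 5: cost 5 + 14 + 8 + 3 = 30 ≤ 34, expected clicks 11 + 13 + 3 + 13 = 40.
slot 8 + slot 1 + slot 7 + slot 5: cost 5 + 14 + 10 + 3 = 32 ≤ 34, expected clicks 11 + 13 + 7 + 13 = 44.
Best is slot 8, slot 1, slot 7, and slot 5 with total expected clicks 44.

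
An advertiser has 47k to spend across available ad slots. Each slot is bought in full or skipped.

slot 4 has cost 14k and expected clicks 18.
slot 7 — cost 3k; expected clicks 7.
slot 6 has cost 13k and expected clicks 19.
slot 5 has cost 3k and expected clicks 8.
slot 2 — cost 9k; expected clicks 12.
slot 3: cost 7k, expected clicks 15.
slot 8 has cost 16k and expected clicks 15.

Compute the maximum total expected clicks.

72

Take slot 4, slot 6, slot 5, slot 2, and slot 3: cost 14 + 13 + 3 + 9 + 7 = 46 ≤ 47, expected clicks 18 + 19 + 8 + 12 + 15 = 72.
No other feasible combination does better.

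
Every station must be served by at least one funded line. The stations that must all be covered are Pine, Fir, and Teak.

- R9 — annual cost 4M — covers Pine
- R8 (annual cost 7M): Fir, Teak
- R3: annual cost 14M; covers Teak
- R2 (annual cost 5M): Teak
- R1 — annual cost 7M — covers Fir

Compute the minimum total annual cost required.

Choose R9 and R8: together they cover Pine, Fir, Teak — every station.
Total annual cost: 4 + 7 = 11.
No cover costs less than 11.

11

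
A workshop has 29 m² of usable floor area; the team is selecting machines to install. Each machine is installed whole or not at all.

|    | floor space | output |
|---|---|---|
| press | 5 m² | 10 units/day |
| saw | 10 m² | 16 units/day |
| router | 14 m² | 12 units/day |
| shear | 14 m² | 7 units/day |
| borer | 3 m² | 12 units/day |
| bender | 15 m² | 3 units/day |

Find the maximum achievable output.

Take saw, router, and borer: floor space 10 + 14 + 3 = 27 ≤ 29, output 16 + 12 + 12 = 40.
No other feasible combination does better.

40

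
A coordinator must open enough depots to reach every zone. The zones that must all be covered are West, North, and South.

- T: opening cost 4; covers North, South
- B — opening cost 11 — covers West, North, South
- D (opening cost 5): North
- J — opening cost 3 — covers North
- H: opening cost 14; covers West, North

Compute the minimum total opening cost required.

The greedy cost-per-new-zone heuristic would pick T and B for 15, but a cheaper cover exists.
B alone covers West, North, South — every zone.
Total opening cost: 11.
No cover costs less than 11.

11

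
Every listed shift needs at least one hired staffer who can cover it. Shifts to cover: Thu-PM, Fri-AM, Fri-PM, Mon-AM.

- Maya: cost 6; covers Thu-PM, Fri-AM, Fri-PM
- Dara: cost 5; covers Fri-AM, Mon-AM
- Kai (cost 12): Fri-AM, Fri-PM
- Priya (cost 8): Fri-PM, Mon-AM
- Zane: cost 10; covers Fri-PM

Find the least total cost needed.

Choose Maya and Dara: together they cover Thu-PM, Fri-AM, Fri-PM, Mon-AM — every shift.
Total cost: 6 + 5 = 11.
No cover costs less than 11.

11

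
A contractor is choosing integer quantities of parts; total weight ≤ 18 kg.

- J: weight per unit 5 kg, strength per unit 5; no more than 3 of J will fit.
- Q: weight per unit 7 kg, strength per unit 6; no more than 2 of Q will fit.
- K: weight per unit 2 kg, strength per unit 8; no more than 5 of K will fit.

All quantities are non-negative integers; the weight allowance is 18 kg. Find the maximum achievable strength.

1×J and 5×K: weight 15 ≤ 18, strength 1·5 + 5·8 = 45.
1×Q and 5×K: weight 17 ≤ 18, strength 1·6 + 5·8 = 46.
Best is 46.

46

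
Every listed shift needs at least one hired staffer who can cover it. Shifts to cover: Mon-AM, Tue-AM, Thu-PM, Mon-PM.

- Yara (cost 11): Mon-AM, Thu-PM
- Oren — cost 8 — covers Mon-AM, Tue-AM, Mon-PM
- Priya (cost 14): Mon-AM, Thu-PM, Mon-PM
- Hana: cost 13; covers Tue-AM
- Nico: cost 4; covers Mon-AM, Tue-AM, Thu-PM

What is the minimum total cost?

12

This is an integer covering problem.
Choose Oren and Nico: together they cover Mon-AM, Tue-AM, Thu-PM, Mon-PM — every shift.
Total cost: 8 + 4 = 12.
No cover costs less than 12.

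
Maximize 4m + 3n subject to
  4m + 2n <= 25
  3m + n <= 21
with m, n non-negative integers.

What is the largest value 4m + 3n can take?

Relaxing integrality, the LP optimum is 37.50 at (m,n) = (0, 12.5), which is not an integer point.
(m,n)=(0,12): 4·0+2·12=24≤25, 3·0+1·12=12≤21, objective 36.
(m,n)=(0,11): 4·0+2·11=22≤25, 3·0+1·11=11≤21, objective 33.
The best lattice point is (0,12), giving 36.

36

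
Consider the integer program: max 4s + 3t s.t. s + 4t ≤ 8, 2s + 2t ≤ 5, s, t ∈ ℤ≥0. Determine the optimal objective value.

Relaxing integrality, the LP optimum is 10.00 at (s,t) = (2.5, 0), which is not an integer point.
(s,t)=(2,0): 1·2+4·0=2≤8, 2·2+2·0=4≤5, objective 8.
(s,t)=(1,1): 1·1+4·1=5≤8, 2·1+2·1=4≤5, objective 7.
(s,t)=(1,0): 1·1+4·0=1≤8, 2·1+2·0=2≤5, objective 4.
No feasible integer point exceeds 8.

8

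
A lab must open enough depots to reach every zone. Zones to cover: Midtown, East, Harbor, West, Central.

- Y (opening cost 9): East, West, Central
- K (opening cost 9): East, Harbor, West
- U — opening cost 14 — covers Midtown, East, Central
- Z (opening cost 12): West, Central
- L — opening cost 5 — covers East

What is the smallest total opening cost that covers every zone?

The greedy cost-per-new-zone heuristic would pick Y, K, and U for 32, but a cheaper cover exists.
Choose K and U: together they cover Midtown, East, Harbor, West, Central — every zone.
Total opening cost: 9 + 14 = 23.
No cover costs less than 23.

23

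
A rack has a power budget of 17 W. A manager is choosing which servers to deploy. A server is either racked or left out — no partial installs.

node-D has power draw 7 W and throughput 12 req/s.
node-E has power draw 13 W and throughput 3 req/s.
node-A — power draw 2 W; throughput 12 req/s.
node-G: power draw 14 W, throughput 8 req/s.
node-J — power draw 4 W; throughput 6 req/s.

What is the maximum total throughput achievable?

Allowing fractional choices, the relaxed optimum would be about 32.3, but servers are indivisible.
node-A + node-G: power draw 2 + 14 = 16 ≤ 17, throughput 12 + 8 = 20.
node-D + node-A + node-J: power draw 7 + 2 + 4 = 13 ≤ 17, throughput 12 + 12 + 6 = 30.
node-D + node-A: power draw 7 + 2 = 9 ≤ 17, throughput 12 + 12 = 24.
Best is node-D, node-A, and node-J with total throughput 30.

30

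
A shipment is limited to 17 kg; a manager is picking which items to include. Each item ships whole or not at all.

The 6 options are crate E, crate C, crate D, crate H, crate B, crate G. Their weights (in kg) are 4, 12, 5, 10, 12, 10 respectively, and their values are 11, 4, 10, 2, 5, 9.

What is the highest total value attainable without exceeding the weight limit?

This is an integer program with binary decision variables.
Allowing fractional choices, the relaxed optimum would be about 28.2, but items are indivisible.
crate E + crate D: weight 4 + 5 = 9 ≤ 17, value 11 + 10 = 21.
crate E + crate G: weight 4 + 10 = 14 ≤ 17, value 11 + 9 = 20.
crate D + crate G: weight 5 + 10 = 15 ≤ 17, value 10 + 9 = 19.
Best is crate E and crate D with total value 21.

21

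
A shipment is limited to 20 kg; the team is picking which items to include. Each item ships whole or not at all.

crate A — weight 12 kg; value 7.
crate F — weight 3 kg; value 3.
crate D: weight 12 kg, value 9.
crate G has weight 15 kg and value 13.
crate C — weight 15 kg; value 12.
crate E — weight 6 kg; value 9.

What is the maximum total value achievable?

Allowing fractional choices, the relaxed optimum would be about 21.5, but items are indivisible.
crate D + crate E: weight 12 + 6 = 18 ≤ 20, value 9 + 9 = 18.
crate F + crate G: weight 3 + 15 = 18 ≤ 20, value 3 + 13 = 16.
Best is crate D and crate E with total value 18.

18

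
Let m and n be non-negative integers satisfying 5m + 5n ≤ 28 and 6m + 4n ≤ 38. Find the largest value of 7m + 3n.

35

The continuous relaxation peaks at (5.6, 0) with value 39.20; rounding to a feasible lattice point costs some objective.
(m,n)=(5,0): 5·5+5·0=25≤28, 6·5+4·0=30≤38, objective 35.
(m,n)=(4,1): 5·4+5·1=25≤28, 6·4+4·1=28≤38, objective 31.
Maximum is 35 at (m,n)=(5,0).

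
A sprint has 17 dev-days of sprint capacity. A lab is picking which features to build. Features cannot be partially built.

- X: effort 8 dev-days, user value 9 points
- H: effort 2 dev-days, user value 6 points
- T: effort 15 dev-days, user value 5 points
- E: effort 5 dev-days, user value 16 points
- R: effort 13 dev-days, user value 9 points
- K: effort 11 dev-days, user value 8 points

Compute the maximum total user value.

This is an integer program with binary decision variables.
Take X, H, and E: effort 8 + 2 + 5 = 15 ≤ 17, user value 9 + 6 + 16 = 31.
No other feasible combination does better.

31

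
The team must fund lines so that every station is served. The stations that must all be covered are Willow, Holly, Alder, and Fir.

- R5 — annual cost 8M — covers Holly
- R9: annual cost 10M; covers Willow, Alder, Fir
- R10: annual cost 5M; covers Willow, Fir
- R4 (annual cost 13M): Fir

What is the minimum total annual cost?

This is an integer covering problem.
Choose R5 and R9: together they cover Willow, Holly, Alder, Fir — every station.
Total annual cost: 8 + 10 = 18.

18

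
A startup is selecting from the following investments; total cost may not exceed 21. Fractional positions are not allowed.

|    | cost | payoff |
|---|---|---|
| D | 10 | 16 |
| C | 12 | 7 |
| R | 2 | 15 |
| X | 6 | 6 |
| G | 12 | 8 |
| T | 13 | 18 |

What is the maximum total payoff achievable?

39

Allowing fractional choices, the relaxed optimum would be about 43.5, but investments are indivisible.
R + X + T: cost 2 + 6 + 13 = 21 ≤ 21, payoff 15 + 6 + 18 = 39.
D + R + X: cost 10 + 2 + 6 = 18 ≤ 21, payoff 16 + 15 + 6 = 37.
Best is R, X, and T with total payoff 39.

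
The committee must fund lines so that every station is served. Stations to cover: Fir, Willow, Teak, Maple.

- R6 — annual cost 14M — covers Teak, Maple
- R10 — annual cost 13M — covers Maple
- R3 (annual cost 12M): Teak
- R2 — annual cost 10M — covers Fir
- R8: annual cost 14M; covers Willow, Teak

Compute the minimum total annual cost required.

This is an integer covering problem.
The greedy cost-per-new-station heuristic would pick R6, R2, and R8 for 38, but a cheaper cover exists.
Choose R10, R2, and R8: together they cover Fir, Willow, Teak, Maple — every station.
Total annual cost: 13 + 10 + 14 = 37.
No cover costs less than 37.

37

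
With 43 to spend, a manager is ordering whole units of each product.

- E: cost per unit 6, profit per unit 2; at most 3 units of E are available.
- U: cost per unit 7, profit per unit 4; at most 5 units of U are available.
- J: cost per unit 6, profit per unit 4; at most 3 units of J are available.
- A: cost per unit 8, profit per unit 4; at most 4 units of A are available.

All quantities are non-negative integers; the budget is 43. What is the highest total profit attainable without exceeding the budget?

J has the best ratio (4/6); taking only J gives at most 3×4 = 12 (stopped by the supply cap of 3).
Mixing does better — 3×J and 3×A: cost 42 ≤ 43, profit 3·4 + 3·4 = 24.

24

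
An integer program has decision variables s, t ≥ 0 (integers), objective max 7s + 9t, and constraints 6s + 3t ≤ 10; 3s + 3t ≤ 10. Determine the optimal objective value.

27

(s,t)=(0,3): 6·0+3·3=9≤10, 3·0+3·3=9≤10, objective 27.
(s,t)=(0,2): 6·0+3·2=6≤10, 3·0+3·2=6≤10, objective 18.
No feasible integer point exceeds 27.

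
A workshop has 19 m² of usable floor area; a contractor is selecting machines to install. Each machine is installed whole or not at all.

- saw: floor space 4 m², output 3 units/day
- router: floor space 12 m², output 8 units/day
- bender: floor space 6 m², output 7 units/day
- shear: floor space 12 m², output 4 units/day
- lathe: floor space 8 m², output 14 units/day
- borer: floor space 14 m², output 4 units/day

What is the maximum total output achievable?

Treat it as a binary knapsack problem.
saw + lathe: floor space 4 + 8 = 12 ≤ 19, output 3 + 14 = 17.
bender + lathe: floor space 6 + 8 = 14 ≤ 19, output 7 + 14 = 21.
saw + bender + lathe: floor space 4 + 6 + 8 = 18 ≤ 19, output 3 + 7 + 14 = 24.
Best is saw, bender, and lathe with total output 24.

24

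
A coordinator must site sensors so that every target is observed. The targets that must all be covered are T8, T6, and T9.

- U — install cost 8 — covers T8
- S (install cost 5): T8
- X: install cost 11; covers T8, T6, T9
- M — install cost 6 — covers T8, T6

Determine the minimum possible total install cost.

11

The greedy cost-per-new-target heuristic would pick M and X for 17, but a cheaper cover exists.
X alone covers T8, T6, T9 — every target.
Total install cost: 11.
No cover costs less than 11.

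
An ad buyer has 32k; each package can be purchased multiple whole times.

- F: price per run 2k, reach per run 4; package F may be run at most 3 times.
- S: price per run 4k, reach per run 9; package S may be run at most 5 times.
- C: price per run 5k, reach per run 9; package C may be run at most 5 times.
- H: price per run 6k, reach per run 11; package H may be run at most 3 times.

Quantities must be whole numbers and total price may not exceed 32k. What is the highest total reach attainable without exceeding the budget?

5×S and 2×H: price 32 ≤ 32, reach 5·9 + 2·11 = 67.
3×F, 5×S, and 1×H: price 32 ≤ 32, reach 3·4 + 5·9 + 1·11 = 68.
Best is 68.

68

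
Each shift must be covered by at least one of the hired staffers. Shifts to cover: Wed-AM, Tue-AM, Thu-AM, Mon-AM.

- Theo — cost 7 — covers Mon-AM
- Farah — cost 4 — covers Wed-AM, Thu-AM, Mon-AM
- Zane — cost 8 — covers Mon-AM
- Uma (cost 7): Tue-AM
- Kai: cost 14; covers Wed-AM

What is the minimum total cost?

11

This is a weighted set-cover instance.
Choose Farah and Uma: together they cover Wed-AM, Tue-AM, Thu-AM, Mon-AM — every shift.
Total cost: 4 + 7 = 11.
No cover costs less than 11.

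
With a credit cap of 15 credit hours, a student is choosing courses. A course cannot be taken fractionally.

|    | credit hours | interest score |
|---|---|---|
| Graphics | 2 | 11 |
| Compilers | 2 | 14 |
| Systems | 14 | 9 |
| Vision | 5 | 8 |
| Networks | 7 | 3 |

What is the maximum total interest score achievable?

Take Graphics, Compilers, and Vision: credit hours 2 + 2 + 5 = 9 ≤ 15, interest score 11 + 14 + 8 = 33.
No other feasible combination does better.

33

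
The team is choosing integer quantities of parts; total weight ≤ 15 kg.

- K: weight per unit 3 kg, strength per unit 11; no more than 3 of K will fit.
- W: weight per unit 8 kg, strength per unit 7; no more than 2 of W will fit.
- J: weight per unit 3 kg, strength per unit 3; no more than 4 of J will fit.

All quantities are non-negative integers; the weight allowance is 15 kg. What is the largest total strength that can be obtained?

39

3×K and 1×J: weight 12 ≤ 15, strength 3·11 + 1·3 = 36.
3×K and 2×J: weight 15 ≤ 15, strength 3·11 + 2·3 = 39.
Best is 39.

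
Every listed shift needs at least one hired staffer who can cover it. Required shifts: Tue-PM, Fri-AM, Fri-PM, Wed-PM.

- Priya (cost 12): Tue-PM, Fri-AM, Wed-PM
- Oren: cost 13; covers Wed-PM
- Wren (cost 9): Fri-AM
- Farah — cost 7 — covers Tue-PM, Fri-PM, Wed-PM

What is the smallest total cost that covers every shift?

16

Choose Wren and Farah: together they cover Tue-PM, Fri-AM, Fri-PM, Wed-PM — every shift.
Total cost: 9 + 7 = 16.
No cover costs less than 16.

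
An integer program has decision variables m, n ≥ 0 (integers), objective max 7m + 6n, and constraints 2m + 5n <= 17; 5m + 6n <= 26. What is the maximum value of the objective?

35

The continuous relaxation peaks at (5.2, 0) with value 36.40; rounding to a feasible lattice point costs some objective.
(m,n)=(5,0): 2·5+5·0=10≤17, 5·5+6·0=25≤26, objective 35.
(m,n)=(4,1): 2·4+5·1=13≤17, 5·4+6·1=26≤26, objective 34.
Maximum is 35 at (m,n)=(5,0).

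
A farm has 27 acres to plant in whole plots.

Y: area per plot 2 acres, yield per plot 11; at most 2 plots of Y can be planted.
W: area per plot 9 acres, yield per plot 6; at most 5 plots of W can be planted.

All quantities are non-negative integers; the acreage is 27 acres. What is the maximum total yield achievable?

Y has the best ratio (11/2); taking only Y gives at most 2×11 = 22 (stopped by the supply cap of 2).
Mixing does better — 2×Y and 2×W: area 22 ≤ 27, yield 2·11 + 2·6 = 34.

34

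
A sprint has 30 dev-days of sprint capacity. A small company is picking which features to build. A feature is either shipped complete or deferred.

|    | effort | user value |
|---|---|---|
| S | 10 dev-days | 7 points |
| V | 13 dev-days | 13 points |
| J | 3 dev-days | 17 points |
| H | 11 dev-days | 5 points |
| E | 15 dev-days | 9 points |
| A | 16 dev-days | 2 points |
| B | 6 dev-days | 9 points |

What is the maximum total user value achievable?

This is an integer program with binary decision variables.
Allowing fractional choices, the relaxed optimum would be about 44.6, but features are indivisible.
S + J + H + B: effort 10 + 3 + 11 + 6 = 30 ≤ 30, user value 7 + 17 + 5 + 9 = 38.
V + J + B: effort 13 + 3 + 6 = 22 ≤ 30, user value 13 + 17 + 9 = 39.
Best is V, J, and B with total user value 39.

39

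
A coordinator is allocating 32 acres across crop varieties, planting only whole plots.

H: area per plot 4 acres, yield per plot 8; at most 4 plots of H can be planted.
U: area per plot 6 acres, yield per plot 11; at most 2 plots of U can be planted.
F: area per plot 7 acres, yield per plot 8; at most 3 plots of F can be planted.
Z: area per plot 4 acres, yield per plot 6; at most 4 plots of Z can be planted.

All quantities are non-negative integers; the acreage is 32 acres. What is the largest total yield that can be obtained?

H has the best ratio (8/4); taking only H gives at most 4×8 = 32 (stopped by the supply cap of 4).
Mixing does better — 4×H, 2×U, and 1×Z: area 32 ≤ 32, yield 4·8 + 2·11 + 1·6 = 60.

60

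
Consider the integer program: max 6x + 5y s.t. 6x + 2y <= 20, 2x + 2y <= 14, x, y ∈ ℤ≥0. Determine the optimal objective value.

36

(x,y)=(1,6): 6·1+2·6=18≤20, 2·1+2·6=14≤14, objective 36.
(x,y)=(0,7): 6·0+2·7=14≤20, 2·0+2·7=14≤14, objective 35.
(x,y)=(2,4): 6·2+2·4=20≤20, 2·2+2·4=12≤14, objective 32.
No feasible integer point exceeds 36.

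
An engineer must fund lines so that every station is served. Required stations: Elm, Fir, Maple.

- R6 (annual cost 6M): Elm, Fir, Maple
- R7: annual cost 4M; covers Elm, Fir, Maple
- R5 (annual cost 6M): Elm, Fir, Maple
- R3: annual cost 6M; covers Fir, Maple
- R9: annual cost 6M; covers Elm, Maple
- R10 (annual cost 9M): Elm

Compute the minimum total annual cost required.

R7 alone covers Elm, Fir, Maple — every station.
Total annual cost: 4.
No cover costs less than 4.

4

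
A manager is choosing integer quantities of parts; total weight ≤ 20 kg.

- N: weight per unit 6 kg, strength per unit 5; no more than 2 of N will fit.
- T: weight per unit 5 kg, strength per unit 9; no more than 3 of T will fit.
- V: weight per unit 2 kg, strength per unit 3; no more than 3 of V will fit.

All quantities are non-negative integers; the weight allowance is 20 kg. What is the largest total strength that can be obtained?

33

Take 3×T and 2×V: weight 19 ≤ 20, strength 3·9 + 2·3 = 33.
T has the best ratio (9/5) and is taken to its limit of 3; remaining capacity is filled optimally with the others.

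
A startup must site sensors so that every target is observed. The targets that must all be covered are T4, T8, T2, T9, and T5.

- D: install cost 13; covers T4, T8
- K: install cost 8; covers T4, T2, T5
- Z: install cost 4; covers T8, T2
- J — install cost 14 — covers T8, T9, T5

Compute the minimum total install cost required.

22

The greedy cost-per-new-target heuristic would pick Z, K, and J for 26, but a cheaper cover exists.
Choose K and J: together they cover T4, T8, T2, T9, T5 — every target.
Total install cost: 8 + 14 = 22.
No cover costs less than 22.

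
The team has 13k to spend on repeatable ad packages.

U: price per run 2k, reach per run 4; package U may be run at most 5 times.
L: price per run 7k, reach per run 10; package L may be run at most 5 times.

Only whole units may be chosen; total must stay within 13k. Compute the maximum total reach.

22

3×U and 1×L: price 13 ≤ 13, reach 3·4 + 1·10 = 22.
5×U: price 10 ≤ 13, reach 5·4 = 20.
Best is 22.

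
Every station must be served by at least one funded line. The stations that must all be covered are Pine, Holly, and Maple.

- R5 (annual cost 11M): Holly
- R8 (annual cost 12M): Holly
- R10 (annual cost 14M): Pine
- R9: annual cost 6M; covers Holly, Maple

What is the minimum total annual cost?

Choose R10 and R9: together they cover Pine, Holly, Maple — every station.
Total annual cost: 14 + 6 = 20.
No cover costs less than 20.

20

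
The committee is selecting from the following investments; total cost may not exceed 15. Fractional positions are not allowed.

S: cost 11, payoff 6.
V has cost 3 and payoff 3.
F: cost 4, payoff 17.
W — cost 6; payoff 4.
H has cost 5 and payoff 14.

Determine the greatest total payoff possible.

Allowing fractional choices, the relaxed optimum would be about 36.0, but investments are indivisible.
V + F + H: cost 3 + 4 + 5 = 12 ≤ 15, payoff 3 + 17 + 14 = 34.
F + H: cost 4 + 5 = 9 ≤ 15, payoff 17 + 14 = 31.
F + W + H: cost 4 + 6 + 5 = 15 ≤ 15, payoff 17 + 4 + 14 = 35.
Best is F, W, and H with total payoff 35.

35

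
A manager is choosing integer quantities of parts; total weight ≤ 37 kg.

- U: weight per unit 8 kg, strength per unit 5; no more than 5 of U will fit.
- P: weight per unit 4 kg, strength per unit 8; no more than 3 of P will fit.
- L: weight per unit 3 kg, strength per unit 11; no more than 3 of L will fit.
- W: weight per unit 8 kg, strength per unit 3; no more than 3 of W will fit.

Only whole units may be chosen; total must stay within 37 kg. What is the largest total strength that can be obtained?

Take 2×U, 3×P, and 3×L: weight 37 ≤ 37, strength 2·5 + 3·8 + 3·11 = 67.
L has the best ratio (11/3) and is taken to its limit of 3; remaining capacity is filled optimally with the others.

67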